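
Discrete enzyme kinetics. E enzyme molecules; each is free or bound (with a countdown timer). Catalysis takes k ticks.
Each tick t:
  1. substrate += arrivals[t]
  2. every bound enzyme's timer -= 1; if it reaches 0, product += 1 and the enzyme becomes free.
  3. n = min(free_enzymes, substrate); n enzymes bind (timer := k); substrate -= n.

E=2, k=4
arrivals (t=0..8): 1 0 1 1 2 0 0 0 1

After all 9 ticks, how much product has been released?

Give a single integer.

Answer: 3

Derivation:
t=0: arr=1 -> substrate=0 bound=1 product=0
t=1: arr=0 -> substrate=0 bound=1 product=0
t=2: arr=1 -> substrate=0 bound=2 product=0
t=3: arr=1 -> substrate=1 bound=2 product=0
t=4: arr=2 -> substrate=2 bound=2 product=1
t=5: arr=0 -> substrate=2 bound=2 product=1
t=6: arr=0 -> substrate=1 bound=2 product=2
t=7: arr=0 -> substrate=1 bound=2 product=2
t=8: arr=1 -> substrate=1 bound=2 product=3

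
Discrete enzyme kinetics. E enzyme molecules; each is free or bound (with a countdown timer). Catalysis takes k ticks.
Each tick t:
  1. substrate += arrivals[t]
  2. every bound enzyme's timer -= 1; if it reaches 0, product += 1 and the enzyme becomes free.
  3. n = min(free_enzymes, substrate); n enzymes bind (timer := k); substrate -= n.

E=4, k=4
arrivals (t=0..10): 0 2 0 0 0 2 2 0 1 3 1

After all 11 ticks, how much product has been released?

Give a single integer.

Answer: 6

Derivation:
t=0: arr=0 -> substrate=0 bound=0 product=0
t=1: arr=2 -> substrate=0 bound=2 product=0
t=2: arr=0 -> substrate=0 bound=2 product=0
t=3: arr=0 -> substrate=0 bound=2 product=0
t=4: arr=0 -> substrate=0 bound=2 product=0
t=5: arr=2 -> substrate=0 bound=2 product=2
t=6: arr=2 -> substrate=0 bound=4 product=2
t=7: arr=0 -> substrate=0 bound=4 product=2
t=8: arr=1 -> substrate=1 bound=4 product=2
t=9: arr=3 -> substrate=2 bound=4 product=4
t=10: arr=1 -> substrate=1 bound=4 product=6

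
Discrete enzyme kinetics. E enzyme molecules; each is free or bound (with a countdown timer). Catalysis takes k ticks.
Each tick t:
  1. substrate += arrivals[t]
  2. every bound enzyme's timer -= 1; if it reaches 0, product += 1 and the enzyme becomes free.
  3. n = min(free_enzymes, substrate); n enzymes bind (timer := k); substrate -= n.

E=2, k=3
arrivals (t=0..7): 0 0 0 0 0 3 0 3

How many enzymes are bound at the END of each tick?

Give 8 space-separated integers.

Answer: 0 0 0 0 0 2 2 2

Derivation:
t=0: arr=0 -> substrate=0 bound=0 product=0
t=1: arr=0 -> substrate=0 bound=0 product=0
t=2: arr=0 -> substrate=0 bound=0 product=0
t=3: arr=0 -> substrate=0 bound=0 product=0
t=4: arr=0 -> substrate=0 bound=0 product=0
t=5: arr=3 -> substrate=1 bound=2 product=0
t=6: arr=0 -> substrate=1 bound=2 product=0
t=7: arr=3 -> substrate=4 bound=2 product=0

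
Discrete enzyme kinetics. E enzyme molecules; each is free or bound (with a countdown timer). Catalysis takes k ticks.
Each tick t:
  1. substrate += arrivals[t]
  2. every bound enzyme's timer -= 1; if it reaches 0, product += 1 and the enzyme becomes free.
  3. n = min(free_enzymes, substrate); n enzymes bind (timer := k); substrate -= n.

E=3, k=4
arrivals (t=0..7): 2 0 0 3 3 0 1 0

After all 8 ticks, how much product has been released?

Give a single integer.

t=0: arr=2 -> substrate=0 bound=2 product=0
t=1: arr=0 -> substrate=0 bound=2 product=0
t=2: arr=0 -> substrate=0 bound=2 product=0
t=3: arr=3 -> substrate=2 bound=3 product=0
t=4: arr=3 -> substrate=3 bound=3 product=2
t=5: arr=0 -> substrate=3 bound=3 product=2
t=6: arr=1 -> substrate=4 bound=3 product=2
t=7: arr=0 -> substrate=3 bound=3 product=3

Answer: 3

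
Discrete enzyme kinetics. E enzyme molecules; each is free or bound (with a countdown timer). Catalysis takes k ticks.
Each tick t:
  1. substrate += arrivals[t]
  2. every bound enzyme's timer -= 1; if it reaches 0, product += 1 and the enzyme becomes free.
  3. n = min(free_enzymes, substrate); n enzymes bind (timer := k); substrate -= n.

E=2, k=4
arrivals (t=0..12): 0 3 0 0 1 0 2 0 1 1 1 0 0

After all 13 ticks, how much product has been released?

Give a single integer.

t=0: arr=0 -> substrate=0 bound=0 product=0
t=1: arr=3 -> substrate=1 bound=2 product=0
t=2: arr=0 -> substrate=1 bound=2 product=0
t=3: arr=0 -> substrate=1 bound=2 product=0
t=4: arr=1 -> substrate=2 bound=2 product=0
t=5: arr=0 -> substrate=0 bound=2 product=2
t=6: arr=2 -> substrate=2 bound=2 product=2
t=7: arr=0 -> substrate=2 bound=2 product=2
t=8: arr=1 -> substrate=3 bound=2 product=2
t=9: arr=1 -> substrate=2 bound=2 product=4
t=10: arr=1 -> substrate=3 bound=2 product=4
t=11: arr=0 -> substrate=3 bound=2 product=4
t=12: arr=0 -> substrate=3 bound=2 product=4

Answer: 4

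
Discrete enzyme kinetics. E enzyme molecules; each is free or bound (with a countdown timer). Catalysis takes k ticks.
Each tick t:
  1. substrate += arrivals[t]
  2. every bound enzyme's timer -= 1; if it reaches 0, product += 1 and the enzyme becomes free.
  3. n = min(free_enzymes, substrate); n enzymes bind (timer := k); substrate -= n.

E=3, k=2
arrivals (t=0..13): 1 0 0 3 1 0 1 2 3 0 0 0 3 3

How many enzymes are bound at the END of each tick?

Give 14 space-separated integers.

t=0: arr=1 -> substrate=0 bound=1 product=0
t=1: arr=0 -> substrate=0 bound=1 product=0
t=2: arr=0 -> substrate=0 bound=0 product=1
t=3: arr=3 -> substrate=0 bound=3 product=1
t=4: arr=1 -> substrate=1 bound=3 product=1
t=5: arr=0 -> substrate=0 bound=1 product=4
t=6: arr=1 -> substrate=0 bound=2 product=4
t=7: arr=2 -> substrate=0 bound=3 product=5
t=8: arr=3 -> substrate=2 bound=3 product=6
t=9: arr=0 -> substrate=0 bound=3 product=8
t=10: arr=0 -> substrate=0 bound=2 product=9
t=11: arr=0 -> substrate=0 bound=0 product=11
t=12: arr=3 -> substrate=0 bound=3 product=11
t=13: arr=3 -> substrate=3 bound=3 product=11

Answer: 1 1 0 3 3 1 2 3 3 3 2 0 3 3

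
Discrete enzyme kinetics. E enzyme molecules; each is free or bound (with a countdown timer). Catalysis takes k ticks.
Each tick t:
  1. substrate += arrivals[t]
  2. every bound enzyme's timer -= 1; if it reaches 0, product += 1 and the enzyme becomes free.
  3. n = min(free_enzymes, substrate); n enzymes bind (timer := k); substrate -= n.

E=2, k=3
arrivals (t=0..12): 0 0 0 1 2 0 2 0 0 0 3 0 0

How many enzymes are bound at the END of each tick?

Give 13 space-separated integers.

t=0: arr=0 -> substrate=0 bound=0 product=0
t=1: arr=0 -> substrate=0 bound=0 product=0
t=2: arr=0 -> substrate=0 bound=0 product=0
t=3: arr=1 -> substrate=0 bound=1 product=0
t=4: arr=2 -> substrate=1 bound=2 product=0
t=5: arr=0 -> substrate=1 bound=2 product=0
t=6: arr=2 -> substrate=2 bound=2 product=1
t=7: arr=0 -> substrate=1 bound=2 product=2
t=8: arr=0 -> substrate=1 bound=2 product=2
t=9: arr=0 -> substrate=0 bound=2 product=3
t=10: arr=3 -> substrate=2 bound=2 product=4
t=11: arr=0 -> substrate=2 bound=2 product=4
t=12: arr=0 -> substrate=1 bound=2 product=5

Answer: 0 0 0 1 2 2 2 2 2 2 2 2 2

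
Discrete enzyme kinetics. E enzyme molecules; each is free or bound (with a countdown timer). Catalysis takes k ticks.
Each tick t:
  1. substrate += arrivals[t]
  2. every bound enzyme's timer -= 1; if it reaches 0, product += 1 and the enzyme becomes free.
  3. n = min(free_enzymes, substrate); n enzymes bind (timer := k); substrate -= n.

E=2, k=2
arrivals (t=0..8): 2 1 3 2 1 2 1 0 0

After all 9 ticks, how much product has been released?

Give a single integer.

Answer: 8

Derivation:
t=0: arr=2 -> substrate=0 bound=2 product=0
t=1: arr=1 -> substrate=1 bound=2 product=0
t=2: arr=3 -> substrate=2 bound=2 product=2
t=3: arr=2 -> substrate=4 bound=2 product=2
t=4: arr=1 -> substrate=3 bound=2 product=4
t=5: arr=2 -> substrate=5 bound=2 product=4
t=6: arr=1 -> substrate=4 bound=2 product=6
t=7: arr=0 -> substrate=4 bound=2 product=6
t=8: arr=0 -> substrate=2 bound=2 product=8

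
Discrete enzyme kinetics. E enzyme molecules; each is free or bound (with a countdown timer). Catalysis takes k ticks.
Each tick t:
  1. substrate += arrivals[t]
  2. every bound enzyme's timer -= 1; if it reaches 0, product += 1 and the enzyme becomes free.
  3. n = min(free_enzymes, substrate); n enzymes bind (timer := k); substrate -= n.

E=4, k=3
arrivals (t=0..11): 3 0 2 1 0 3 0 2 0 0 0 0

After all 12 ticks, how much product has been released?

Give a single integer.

t=0: arr=3 -> substrate=0 bound=3 product=0
t=1: arr=0 -> substrate=0 bound=3 product=0
t=2: arr=2 -> substrate=1 bound=4 product=0
t=3: arr=1 -> substrate=0 bound=3 product=3
t=4: arr=0 -> substrate=0 bound=3 product=3
t=5: arr=3 -> substrate=1 bound=4 product=4
t=6: arr=0 -> substrate=0 bound=3 product=6
t=7: arr=2 -> substrate=1 bound=4 product=6
t=8: arr=0 -> substrate=0 bound=3 product=8
t=9: arr=0 -> substrate=0 bound=2 product=9
t=10: arr=0 -> substrate=0 bound=1 product=10
t=11: arr=0 -> substrate=0 bound=0 product=11

Answer: 11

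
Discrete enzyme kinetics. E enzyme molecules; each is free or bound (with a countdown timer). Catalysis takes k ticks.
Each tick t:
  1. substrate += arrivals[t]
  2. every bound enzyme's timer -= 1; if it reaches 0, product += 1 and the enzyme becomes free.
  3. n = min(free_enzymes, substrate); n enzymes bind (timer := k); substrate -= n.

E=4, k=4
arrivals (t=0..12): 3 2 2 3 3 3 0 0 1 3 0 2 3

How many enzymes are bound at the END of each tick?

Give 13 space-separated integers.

t=0: arr=3 -> substrate=0 bound=3 product=0
t=1: arr=2 -> substrate=1 bound=4 product=0
t=2: arr=2 -> substrate=3 bound=4 product=0
t=3: arr=3 -> substrate=6 bound=4 product=0
t=4: arr=3 -> substrate=6 bound=4 product=3
t=5: arr=3 -> substrate=8 bound=4 product=4
t=6: arr=0 -> substrate=8 bound=4 product=4
t=7: arr=0 -> substrate=8 bound=4 product=4
t=8: arr=1 -> substrate=6 bound=4 product=7
t=9: arr=3 -> substrate=8 bound=4 product=8
t=10: arr=0 -> substrate=8 bound=4 product=8
t=11: arr=2 -> substrate=10 bound=4 product=8
t=12: arr=3 -> substrate=10 bound=4 product=11

Answer: 3 4 4 4 4 4 4 4 4 4 4 4 4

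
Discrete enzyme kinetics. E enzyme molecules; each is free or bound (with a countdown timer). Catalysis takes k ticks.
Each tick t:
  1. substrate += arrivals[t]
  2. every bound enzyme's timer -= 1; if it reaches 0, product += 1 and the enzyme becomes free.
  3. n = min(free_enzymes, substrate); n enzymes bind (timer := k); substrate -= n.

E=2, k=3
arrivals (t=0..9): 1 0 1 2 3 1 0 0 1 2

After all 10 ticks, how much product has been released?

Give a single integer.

Answer: 5

Derivation:
t=0: arr=1 -> substrate=0 bound=1 product=0
t=1: arr=0 -> substrate=0 bound=1 product=0
t=2: arr=1 -> substrate=0 bound=2 product=0
t=3: arr=2 -> substrate=1 bound=2 product=1
t=4: arr=3 -> substrate=4 bound=2 product=1
t=5: arr=1 -> substrate=4 bound=2 product=2
t=6: arr=0 -> substrate=3 bound=2 product=3
t=7: arr=0 -> substrate=3 bound=2 product=3
t=8: arr=1 -> substrate=3 bound=2 product=4
t=9: arr=2 -> substrate=4 bound=2 product=5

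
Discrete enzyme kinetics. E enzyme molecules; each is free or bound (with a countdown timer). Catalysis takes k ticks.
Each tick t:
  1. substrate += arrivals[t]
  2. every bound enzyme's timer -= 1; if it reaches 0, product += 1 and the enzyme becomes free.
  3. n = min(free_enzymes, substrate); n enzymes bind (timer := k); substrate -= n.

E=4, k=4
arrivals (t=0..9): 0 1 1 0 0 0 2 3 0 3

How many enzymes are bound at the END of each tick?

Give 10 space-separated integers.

t=0: arr=0 -> substrate=0 bound=0 product=0
t=1: arr=1 -> substrate=0 bound=1 product=0
t=2: arr=1 -> substrate=0 bound=2 product=0
t=3: arr=0 -> substrate=0 bound=2 product=0
t=4: arr=0 -> substrate=0 bound=2 product=0
t=5: arr=0 -> substrate=0 bound=1 product=1
t=6: arr=2 -> substrate=0 bound=2 product=2
t=7: arr=3 -> substrate=1 bound=4 product=2
t=8: arr=0 -> substrate=1 bound=4 product=2
t=9: arr=3 -> substrate=4 bound=4 product=2

Answer: 0 1 2 2 2 1 2 4 4 4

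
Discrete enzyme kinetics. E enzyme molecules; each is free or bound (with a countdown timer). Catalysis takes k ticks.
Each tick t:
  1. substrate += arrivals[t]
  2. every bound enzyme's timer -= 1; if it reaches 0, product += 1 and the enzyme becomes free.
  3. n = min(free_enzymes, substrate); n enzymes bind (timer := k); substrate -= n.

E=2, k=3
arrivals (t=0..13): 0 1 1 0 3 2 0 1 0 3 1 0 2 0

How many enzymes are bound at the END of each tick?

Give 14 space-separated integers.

t=0: arr=0 -> substrate=0 bound=0 product=0
t=1: arr=1 -> substrate=0 bound=1 product=0
t=2: arr=1 -> substrate=0 bound=2 product=0
t=3: arr=0 -> substrate=0 bound=2 product=0
t=4: arr=3 -> substrate=2 bound=2 product=1
t=5: arr=2 -> substrate=3 bound=2 product=2
t=6: arr=0 -> substrate=3 bound=2 product=2
t=7: arr=1 -> substrate=3 bound=2 product=3
t=8: arr=0 -> substrate=2 bound=2 product=4
t=9: arr=3 -> substrate=5 bound=2 product=4
t=10: arr=1 -> substrate=5 bound=2 product=5
t=11: arr=0 -> substrate=4 bound=2 product=6
t=12: arr=2 -> substrate=6 bound=2 product=6
t=13: arr=0 -> substrate=5 bound=2 product=7

Answer: 0 1 2 2 2 2 2 2 2 2 2 2 2 2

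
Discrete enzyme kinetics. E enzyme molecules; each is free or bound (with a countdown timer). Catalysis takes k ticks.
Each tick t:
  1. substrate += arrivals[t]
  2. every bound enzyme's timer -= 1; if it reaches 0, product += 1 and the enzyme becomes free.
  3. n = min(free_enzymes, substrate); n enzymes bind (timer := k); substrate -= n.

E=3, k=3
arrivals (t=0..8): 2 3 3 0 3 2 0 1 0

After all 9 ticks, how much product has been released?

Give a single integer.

Answer: 6

Derivation:
t=0: arr=2 -> substrate=0 bound=2 product=0
t=1: arr=3 -> substrate=2 bound=3 product=0
t=2: arr=3 -> substrate=5 bound=3 product=0
t=3: arr=0 -> substrate=3 bound=3 product=2
t=4: arr=3 -> substrate=5 bound=3 product=3
t=5: arr=2 -> substrate=7 bound=3 product=3
t=6: arr=0 -> substrate=5 bound=3 product=5
t=7: arr=1 -> substrate=5 bound=3 product=6
t=8: arr=0 -> substrate=5 bound=3 product=6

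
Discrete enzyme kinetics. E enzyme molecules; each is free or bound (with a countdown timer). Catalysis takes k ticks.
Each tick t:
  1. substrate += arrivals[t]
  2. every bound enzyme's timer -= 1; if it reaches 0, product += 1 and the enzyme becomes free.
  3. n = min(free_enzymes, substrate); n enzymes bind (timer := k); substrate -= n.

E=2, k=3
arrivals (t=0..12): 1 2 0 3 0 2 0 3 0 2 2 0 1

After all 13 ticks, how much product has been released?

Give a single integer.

t=0: arr=1 -> substrate=0 bound=1 product=0
t=1: arr=2 -> substrate=1 bound=2 product=0
t=2: arr=0 -> substrate=1 bound=2 product=0
t=3: arr=3 -> substrate=3 bound=2 product=1
t=4: arr=0 -> substrate=2 bound=2 product=2
t=5: arr=2 -> substrate=4 bound=2 product=2
t=6: arr=0 -> substrate=3 bound=2 product=3
t=7: arr=3 -> substrate=5 bound=2 product=4
t=8: arr=0 -> substrate=5 bound=2 product=4
t=9: arr=2 -> substrate=6 bound=2 product=5
t=10: arr=2 -> substrate=7 bound=2 product=6
t=11: arr=0 -> substrate=7 bound=2 product=6
t=12: arr=1 -> substrate=7 bound=2 product=7

Answer: 7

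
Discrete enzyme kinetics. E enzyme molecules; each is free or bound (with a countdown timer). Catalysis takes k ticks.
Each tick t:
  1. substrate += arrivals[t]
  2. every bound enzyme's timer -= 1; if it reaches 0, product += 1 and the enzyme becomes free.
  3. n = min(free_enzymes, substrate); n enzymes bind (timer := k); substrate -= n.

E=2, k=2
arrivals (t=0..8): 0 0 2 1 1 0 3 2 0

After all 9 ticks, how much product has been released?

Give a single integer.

t=0: arr=0 -> substrate=0 bound=0 product=0
t=1: arr=0 -> substrate=0 bound=0 product=0
t=2: arr=2 -> substrate=0 bound=2 product=0
t=3: arr=1 -> substrate=1 bound=2 product=0
t=4: arr=1 -> substrate=0 bound=2 product=2
t=5: arr=0 -> substrate=0 bound=2 product=2
t=6: arr=3 -> substrate=1 bound=2 product=4
t=7: arr=2 -> substrate=3 bound=2 product=4
t=8: arr=0 -> substrate=1 bound=2 product=6

Answer: 6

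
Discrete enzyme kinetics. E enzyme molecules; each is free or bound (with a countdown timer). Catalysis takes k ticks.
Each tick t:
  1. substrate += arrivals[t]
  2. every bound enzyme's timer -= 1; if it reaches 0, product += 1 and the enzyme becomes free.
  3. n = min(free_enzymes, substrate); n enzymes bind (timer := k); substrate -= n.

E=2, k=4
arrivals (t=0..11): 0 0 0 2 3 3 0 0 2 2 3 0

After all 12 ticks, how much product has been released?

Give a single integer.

Answer: 4

Derivation:
t=0: arr=0 -> substrate=0 bound=0 product=0
t=1: arr=0 -> substrate=0 bound=0 product=0
t=2: arr=0 -> substrate=0 bound=0 product=0
t=3: arr=2 -> substrate=0 bound=2 product=0
t=4: arr=3 -> substrate=3 bound=2 product=0
t=5: arr=3 -> substrate=6 bound=2 product=0
t=6: arr=0 -> substrate=6 bound=2 product=0
t=7: arr=0 -> substrate=4 bound=2 product=2
t=8: arr=2 -> substrate=6 bound=2 product=2
t=9: arr=2 -> substrate=8 bound=2 product=2
t=10: arr=3 -> substrate=11 bound=2 product=2
t=11: arr=0 -> substrate=9 bound=2 product=4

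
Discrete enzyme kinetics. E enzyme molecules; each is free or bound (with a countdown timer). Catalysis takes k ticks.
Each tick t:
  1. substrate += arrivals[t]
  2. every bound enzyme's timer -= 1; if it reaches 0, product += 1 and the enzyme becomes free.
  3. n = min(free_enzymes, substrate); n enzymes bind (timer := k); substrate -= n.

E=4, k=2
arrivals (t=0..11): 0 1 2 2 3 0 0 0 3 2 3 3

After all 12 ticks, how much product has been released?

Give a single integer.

Answer: 12

Derivation:
t=0: arr=0 -> substrate=0 bound=0 product=0
t=1: arr=1 -> substrate=0 bound=1 product=0
t=2: arr=2 -> substrate=0 bound=3 product=0
t=3: arr=2 -> substrate=0 bound=4 product=1
t=4: arr=3 -> substrate=1 bound=4 product=3
t=5: arr=0 -> substrate=0 bound=3 product=5
t=6: arr=0 -> substrate=0 bound=1 product=7
t=7: arr=0 -> substrate=0 bound=0 product=8
t=8: arr=3 -> substrate=0 bound=3 product=8
t=9: arr=2 -> substrate=1 bound=4 product=8
t=10: arr=3 -> substrate=1 bound=4 product=11
t=11: arr=3 -> substrate=3 bound=4 product=12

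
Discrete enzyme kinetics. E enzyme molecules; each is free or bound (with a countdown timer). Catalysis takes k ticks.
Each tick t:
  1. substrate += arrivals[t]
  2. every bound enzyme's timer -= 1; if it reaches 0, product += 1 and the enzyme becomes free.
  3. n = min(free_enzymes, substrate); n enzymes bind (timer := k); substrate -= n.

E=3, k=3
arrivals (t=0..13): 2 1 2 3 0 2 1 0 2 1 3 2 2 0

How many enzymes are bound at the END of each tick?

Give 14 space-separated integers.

t=0: arr=2 -> substrate=0 bound=2 product=0
t=1: arr=1 -> substrate=0 bound=3 product=0
t=2: arr=2 -> substrate=2 bound=3 product=0
t=3: arr=3 -> substrate=3 bound=3 product=2
t=4: arr=0 -> substrate=2 bound=3 product=3
t=5: arr=2 -> substrate=4 bound=3 product=3
t=6: arr=1 -> substrate=3 bound=3 product=5
t=7: arr=0 -> substrate=2 bound=3 product=6
t=8: arr=2 -> substrate=4 bound=3 product=6
t=9: arr=1 -> substrate=3 bound=3 product=8
t=10: arr=3 -> substrate=5 bound=3 product=9
t=11: arr=2 -> substrate=7 bound=3 product=9
t=12: arr=2 -> substrate=7 bound=3 product=11
t=13: arr=0 -> substrate=6 bound=3 product=12

Answer: 2 3 3 3 3 3 3 3 3 3 3 3 3 3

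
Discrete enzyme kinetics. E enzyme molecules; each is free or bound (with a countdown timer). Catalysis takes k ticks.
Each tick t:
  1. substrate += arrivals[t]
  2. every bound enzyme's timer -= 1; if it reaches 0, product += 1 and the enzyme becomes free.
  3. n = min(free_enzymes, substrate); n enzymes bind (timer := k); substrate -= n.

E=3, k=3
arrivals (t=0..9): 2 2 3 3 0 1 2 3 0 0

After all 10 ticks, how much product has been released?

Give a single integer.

Answer: 8

Derivation:
t=0: arr=2 -> substrate=0 bound=2 product=0
t=1: arr=2 -> substrate=1 bound=3 product=0
t=2: arr=3 -> substrate=4 bound=3 product=0
t=3: arr=3 -> substrate=5 bound=3 product=2
t=4: arr=0 -> substrate=4 bound=3 product=3
t=5: arr=1 -> substrate=5 bound=3 product=3
t=6: arr=2 -> substrate=5 bound=3 product=5
t=7: arr=3 -> substrate=7 bound=3 product=6
t=8: arr=0 -> substrate=7 bound=3 product=6
t=9: arr=0 -> substrate=5 bound=3 product=8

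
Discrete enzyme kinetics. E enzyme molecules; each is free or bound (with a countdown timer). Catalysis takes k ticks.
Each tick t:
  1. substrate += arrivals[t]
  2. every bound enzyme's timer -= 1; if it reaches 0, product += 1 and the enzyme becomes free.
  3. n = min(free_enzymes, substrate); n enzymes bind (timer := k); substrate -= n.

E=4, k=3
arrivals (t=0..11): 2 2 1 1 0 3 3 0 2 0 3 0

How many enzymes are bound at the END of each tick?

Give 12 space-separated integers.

Answer: 2 4 4 4 2 4 4 4 4 4 4 4

Derivation:
t=0: arr=2 -> substrate=0 bound=2 product=0
t=1: arr=2 -> substrate=0 bound=4 product=0
t=2: arr=1 -> substrate=1 bound=4 product=0
t=3: arr=1 -> substrate=0 bound=4 product=2
t=4: arr=0 -> substrate=0 bound=2 product=4
t=5: arr=3 -> substrate=1 bound=4 product=4
t=6: arr=3 -> substrate=2 bound=4 product=6
t=7: arr=0 -> substrate=2 bound=4 product=6
t=8: arr=2 -> substrate=2 bound=4 product=8
t=9: arr=0 -> substrate=0 bound=4 product=10
t=10: arr=3 -> substrate=3 bound=4 product=10
t=11: arr=0 -> substrate=1 bound=4 product=12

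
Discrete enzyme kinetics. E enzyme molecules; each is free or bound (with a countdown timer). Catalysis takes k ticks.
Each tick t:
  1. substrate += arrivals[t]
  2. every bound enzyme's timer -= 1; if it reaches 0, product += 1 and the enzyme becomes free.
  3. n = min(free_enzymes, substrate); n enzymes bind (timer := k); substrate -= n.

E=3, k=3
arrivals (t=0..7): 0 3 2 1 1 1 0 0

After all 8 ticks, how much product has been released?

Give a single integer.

Answer: 6

Derivation:
t=0: arr=0 -> substrate=0 bound=0 product=0
t=1: arr=3 -> substrate=0 bound=3 product=0
t=2: arr=2 -> substrate=2 bound=3 product=0
t=3: arr=1 -> substrate=3 bound=3 product=0
t=4: arr=1 -> substrate=1 bound=3 product=3
t=5: arr=1 -> substrate=2 bound=3 product=3
t=6: arr=0 -> substrate=2 bound=3 product=3
t=7: arr=0 -> substrate=0 bound=2 product=6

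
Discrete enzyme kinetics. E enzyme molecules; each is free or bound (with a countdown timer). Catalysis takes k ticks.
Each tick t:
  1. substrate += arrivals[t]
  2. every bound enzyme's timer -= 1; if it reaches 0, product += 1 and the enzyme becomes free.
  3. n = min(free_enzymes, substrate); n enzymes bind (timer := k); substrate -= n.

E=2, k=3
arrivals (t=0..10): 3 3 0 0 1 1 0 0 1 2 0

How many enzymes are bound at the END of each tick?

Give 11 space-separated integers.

Answer: 2 2 2 2 2 2 2 2 2 2 2

Derivation:
t=0: arr=3 -> substrate=1 bound=2 product=0
t=1: arr=3 -> substrate=4 bound=2 product=0
t=2: arr=0 -> substrate=4 bound=2 product=0
t=3: arr=0 -> substrate=2 bound=2 product=2
t=4: arr=1 -> substrate=3 bound=2 product=2
t=5: arr=1 -> substrate=4 bound=2 product=2
t=6: arr=0 -> substrate=2 bound=2 product=4
t=7: arr=0 -> substrate=2 bound=2 product=4
t=8: arr=1 -> substrate=3 bound=2 product=4
t=9: arr=2 -> substrate=3 bound=2 product=6
t=10: arr=0 -> substrate=3 bound=2 product=6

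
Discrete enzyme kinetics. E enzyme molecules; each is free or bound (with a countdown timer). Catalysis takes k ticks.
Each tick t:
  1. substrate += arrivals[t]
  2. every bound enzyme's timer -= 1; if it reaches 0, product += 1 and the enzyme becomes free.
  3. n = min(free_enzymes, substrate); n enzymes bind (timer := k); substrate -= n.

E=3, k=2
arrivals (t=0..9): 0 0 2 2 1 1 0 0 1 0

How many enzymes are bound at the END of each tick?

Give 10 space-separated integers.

t=0: arr=0 -> substrate=0 bound=0 product=0
t=1: arr=0 -> substrate=0 bound=0 product=0
t=2: arr=2 -> substrate=0 bound=2 product=0
t=3: arr=2 -> substrate=1 bound=3 product=0
t=4: arr=1 -> substrate=0 bound=3 product=2
t=5: arr=1 -> substrate=0 bound=3 product=3
t=6: arr=0 -> substrate=0 bound=1 product=5
t=7: arr=0 -> substrate=0 bound=0 product=6
t=8: arr=1 -> substrate=0 bound=1 product=6
t=9: arr=0 -> substrate=0 bound=1 product=6

Answer: 0 0 2 3 3 3 1 0 1 1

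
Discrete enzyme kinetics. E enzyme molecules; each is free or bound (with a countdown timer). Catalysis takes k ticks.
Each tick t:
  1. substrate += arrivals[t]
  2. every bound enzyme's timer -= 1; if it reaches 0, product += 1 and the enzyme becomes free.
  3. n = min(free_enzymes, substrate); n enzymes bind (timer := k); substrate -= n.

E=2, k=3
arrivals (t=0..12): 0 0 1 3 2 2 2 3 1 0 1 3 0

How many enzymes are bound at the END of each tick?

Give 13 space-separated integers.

Answer: 0 0 1 2 2 2 2 2 2 2 2 2 2

Derivation:
t=0: arr=0 -> substrate=0 bound=0 product=0
t=1: arr=0 -> substrate=0 bound=0 product=0
t=2: arr=1 -> substrate=0 bound=1 product=0
t=3: arr=3 -> substrate=2 bound=2 product=0
t=4: arr=2 -> substrate=4 bound=2 product=0
t=5: arr=2 -> substrate=5 bound=2 product=1
t=6: arr=2 -> substrate=6 bound=2 product=2
t=7: arr=3 -> substrate=9 bound=2 product=2
t=8: arr=1 -> substrate=9 bound=2 product=3
t=9: arr=0 -> substrate=8 bound=2 product=4
t=10: arr=1 -> substrate=9 bound=2 product=4
t=11: arr=3 -> substrate=11 bound=2 product=5
t=12: arr=0 -> substrate=10 bound=2 product=6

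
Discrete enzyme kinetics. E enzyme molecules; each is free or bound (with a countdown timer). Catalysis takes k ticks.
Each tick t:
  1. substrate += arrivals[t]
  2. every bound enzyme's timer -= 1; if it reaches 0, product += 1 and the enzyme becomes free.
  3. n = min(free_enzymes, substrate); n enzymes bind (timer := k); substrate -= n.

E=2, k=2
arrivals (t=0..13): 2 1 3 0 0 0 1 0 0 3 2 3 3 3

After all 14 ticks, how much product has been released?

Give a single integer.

Answer: 11

Derivation:
t=0: arr=2 -> substrate=0 bound=2 product=0
t=1: arr=1 -> substrate=1 bound=2 product=0
t=2: arr=3 -> substrate=2 bound=2 product=2
t=3: arr=0 -> substrate=2 bound=2 product=2
t=4: arr=0 -> substrate=0 bound=2 product=4
t=5: arr=0 -> substrate=0 bound=2 product=4
t=6: arr=1 -> substrate=0 bound=1 product=6
t=7: arr=0 -> substrate=0 bound=1 product=6
t=8: arr=0 -> substrate=0 bound=0 product=7
t=9: arr=3 -> substrate=1 bound=2 product=7
t=10: arr=2 -> substrate=3 bound=2 product=7
t=11: arr=3 -> substrate=4 bound=2 product=9
t=12: arr=3 -> substrate=7 bound=2 product=9
t=13: arr=3 -> substrate=8 bound=2 product=11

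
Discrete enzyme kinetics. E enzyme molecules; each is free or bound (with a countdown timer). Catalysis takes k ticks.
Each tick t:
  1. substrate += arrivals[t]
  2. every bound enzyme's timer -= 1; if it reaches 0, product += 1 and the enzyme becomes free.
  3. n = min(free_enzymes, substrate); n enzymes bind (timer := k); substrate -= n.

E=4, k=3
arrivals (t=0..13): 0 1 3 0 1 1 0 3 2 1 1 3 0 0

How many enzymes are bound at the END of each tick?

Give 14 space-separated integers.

t=0: arr=0 -> substrate=0 bound=0 product=0
t=1: arr=1 -> substrate=0 bound=1 product=0
t=2: arr=3 -> substrate=0 bound=4 product=0
t=3: arr=0 -> substrate=0 bound=4 product=0
t=4: arr=1 -> substrate=0 bound=4 product=1
t=5: arr=1 -> substrate=0 bound=2 product=4
t=6: arr=0 -> substrate=0 bound=2 product=4
t=7: arr=3 -> substrate=0 bound=4 product=5
t=8: arr=2 -> substrate=1 bound=4 product=6
t=9: arr=1 -> substrate=2 bound=4 product=6
t=10: arr=1 -> substrate=0 bound=4 product=9
t=11: arr=3 -> substrate=2 bound=4 product=10
t=12: arr=0 -> substrate=2 bound=4 product=10
t=13: arr=0 -> substrate=0 bound=3 product=13

Answer: 0 1 4 4 4 2 2 4 4 4 4 4 4 3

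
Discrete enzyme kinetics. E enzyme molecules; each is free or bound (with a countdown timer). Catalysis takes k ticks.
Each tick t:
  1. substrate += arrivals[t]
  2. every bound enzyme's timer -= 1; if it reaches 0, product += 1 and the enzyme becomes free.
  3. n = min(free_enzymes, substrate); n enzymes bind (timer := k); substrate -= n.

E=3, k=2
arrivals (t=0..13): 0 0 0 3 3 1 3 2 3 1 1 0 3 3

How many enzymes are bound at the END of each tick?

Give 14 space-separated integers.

t=0: arr=0 -> substrate=0 bound=0 product=0
t=1: arr=0 -> substrate=0 bound=0 product=0
t=2: arr=0 -> substrate=0 bound=0 product=0
t=3: arr=3 -> substrate=0 bound=3 product=0
t=4: arr=3 -> substrate=3 bound=3 product=0
t=5: arr=1 -> substrate=1 bound=3 product=3
t=6: arr=3 -> substrate=4 bound=3 product=3
t=7: arr=2 -> substrate=3 bound=3 product=6
t=8: arr=3 -> substrate=6 bound=3 product=6
t=9: arr=1 -> substrate=4 bound=3 product=9
t=10: arr=1 -> substrate=5 bound=3 product=9
t=11: arr=0 -> substrate=2 bound=3 product=12
t=12: arr=3 -> substrate=5 bound=3 product=12
t=13: arr=3 -> substrate=5 bound=3 product=15

Answer: 0 0 0 3 3 3 3 3 3 3 3 3 3 3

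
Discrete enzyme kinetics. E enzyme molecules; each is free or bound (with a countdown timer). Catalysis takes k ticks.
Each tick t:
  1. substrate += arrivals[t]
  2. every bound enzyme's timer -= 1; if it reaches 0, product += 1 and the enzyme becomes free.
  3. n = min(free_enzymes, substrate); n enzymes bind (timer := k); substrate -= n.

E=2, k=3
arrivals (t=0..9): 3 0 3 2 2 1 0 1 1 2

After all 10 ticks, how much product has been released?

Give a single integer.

Answer: 6

Derivation:
t=0: arr=3 -> substrate=1 bound=2 product=0
t=1: arr=0 -> substrate=1 bound=2 product=0
t=2: arr=3 -> substrate=4 bound=2 product=0
t=3: arr=2 -> substrate=4 bound=2 product=2
t=4: arr=2 -> substrate=6 bound=2 product=2
t=5: arr=1 -> substrate=7 bound=2 product=2
t=6: arr=0 -> substrate=5 bound=2 product=4
t=7: arr=1 -> substrate=6 bound=2 product=4
t=8: arr=1 -> substrate=7 bound=2 product=4
t=9: arr=2 -> substrate=7 bound=2 product=6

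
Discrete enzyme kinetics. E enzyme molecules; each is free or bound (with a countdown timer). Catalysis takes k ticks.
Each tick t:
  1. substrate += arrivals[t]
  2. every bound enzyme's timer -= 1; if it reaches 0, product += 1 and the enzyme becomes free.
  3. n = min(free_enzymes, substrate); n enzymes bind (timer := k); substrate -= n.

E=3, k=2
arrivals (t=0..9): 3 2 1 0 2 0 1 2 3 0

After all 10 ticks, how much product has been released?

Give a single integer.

t=0: arr=3 -> substrate=0 bound=3 product=0
t=1: arr=2 -> substrate=2 bound=3 product=0
t=2: arr=1 -> substrate=0 bound=3 product=3
t=3: arr=0 -> substrate=0 bound=3 product=3
t=4: arr=2 -> substrate=0 bound=2 product=6
t=5: arr=0 -> substrate=0 bound=2 product=6
t=6: arr=1 -> substrate=0 bound=1 product=8
t=7: arr=2 -> substrate=0 bound=3 product=8
t=8: arr=3 -> substrate=2 bound=3 product=9
t=9: arr=0 -> substrate=0 bound=3 product=11

Answer: 11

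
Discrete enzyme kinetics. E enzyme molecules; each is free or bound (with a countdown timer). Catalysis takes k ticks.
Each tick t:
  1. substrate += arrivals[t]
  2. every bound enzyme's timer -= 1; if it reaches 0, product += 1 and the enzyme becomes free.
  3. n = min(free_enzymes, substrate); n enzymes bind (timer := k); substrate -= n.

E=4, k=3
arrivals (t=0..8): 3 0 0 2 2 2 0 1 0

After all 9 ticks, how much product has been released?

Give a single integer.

Answer: 7

Derivation:
t=0: arr=3 -> substrate=0 bound=3 product=0
t=1: arr=0 -> substrate=0 bound=3 product=0
t=2: arr=0 -> substrate=0 bound=3 product=0
t=3: arr=2 -> substrate=0 bound=2 product=3
t=4: arr=2 -> substrate=0 bound=4 product=3
t=5: arr=2 -> substrate=2 bound=4 product=3
t=6: arr=0 -> substrate=0 bound=4 product=5
t=7: arr=1 -> substrate=0 bound=3 product=7
t=8: arr=0 -> substrate=0 bound=3 product=7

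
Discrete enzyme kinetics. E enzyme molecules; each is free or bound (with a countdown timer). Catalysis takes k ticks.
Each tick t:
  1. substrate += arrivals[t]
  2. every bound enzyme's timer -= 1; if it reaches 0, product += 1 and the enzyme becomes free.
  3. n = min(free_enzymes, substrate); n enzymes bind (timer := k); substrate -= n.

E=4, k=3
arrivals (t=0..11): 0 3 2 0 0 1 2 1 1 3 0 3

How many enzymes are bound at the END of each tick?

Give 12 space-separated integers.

Answer: 0 3 4 4 2 2 4 4 4 4 4 4

Derivation:
t=0: arr=0 -> substrate=0 bound=0 product=0
t=1: arr=3 -> substrate=0 bound=3 product=0
t=2: arr=2 -> substrate=1 bound=4 product=0
t=3: arr=0 -> substrate=1 bound=4 product=0
t=4: arr=0 -> substrate=0 bound=2 product=3
t=5: arr=1 -> substrate=0 bound=2 product=4
t=6: arr=2 -> substrate=0 bound=4 product=4
t=7: arr=1 -> substrate=0 bound=4 product=5
t=8: arr=1 -> substrate=0 bound=4 product=6
t=9: arr=3 -> substrate=1 bound=4 product=8
t=10: arr=0 -> substrate=0 bound=4 product=9
t=11: arr=3 -> substrate=2 bound=4 product=10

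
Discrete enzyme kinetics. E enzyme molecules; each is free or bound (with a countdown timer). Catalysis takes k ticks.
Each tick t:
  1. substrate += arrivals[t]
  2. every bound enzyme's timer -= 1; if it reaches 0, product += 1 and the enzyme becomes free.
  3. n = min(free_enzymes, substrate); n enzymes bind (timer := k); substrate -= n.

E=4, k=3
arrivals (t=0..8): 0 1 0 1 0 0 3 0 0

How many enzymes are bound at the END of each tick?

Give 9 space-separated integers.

t=0: arr=0 -> substrate=0 bound=0 product=0
t=1: arr=1 -> substrate=0 bound=1 product=0
t=2: arr=0 -> substrate=0 bound=1 product=0
t=3: arr=1 -> substrate=0 bound=2 product=0
t=4: arr=0 -> substrate=0 bound=1 product=1
t=5: arr=0 -> substrate=0 bound=1 product=1
t=6: arr=3 -> substrate=0 bound=3 product=2
t=7: arr=0 -> substrate=0 bound=3 product=2
t=8: arr=0 -> substrate=0 bound=3 product=2

Answer: 0 1 1 2 1 1 3 3 3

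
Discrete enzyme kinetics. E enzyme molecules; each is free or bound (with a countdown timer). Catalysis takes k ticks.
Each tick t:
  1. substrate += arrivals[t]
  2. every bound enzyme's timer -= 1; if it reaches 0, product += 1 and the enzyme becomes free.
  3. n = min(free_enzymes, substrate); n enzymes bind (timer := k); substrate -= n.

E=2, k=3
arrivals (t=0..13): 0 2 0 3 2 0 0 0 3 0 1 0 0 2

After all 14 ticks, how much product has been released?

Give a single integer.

t=0: arr=0 -> substrate=0 bound=0 product=0
t=1: arr=2 -> substrate=0 bound=2 product=0
t=2: arr=0 -> substrate=0 bound=2 product=0
t=3: arr=3 -> substrate=3 bound=2 product=0
t=4: arr=2 -> substrate=3 bound=2 product=2
t=5: arr=0 -> substrate=3 bound=2 product=2
t=6: arr=0 -> substrate=3 bound=2 product=2
t=7: arr=0 -> substrate=1 bound=2 product=4
t=8: arr=3 -> substrate=4 bound=2 product=4
t=9: arr=0 -> substrate=4 bound=2 product=4
t=10: arr=1 -> substrate=3 bound=2 product=6
t=11: arr=0 -> substrate=3 bound=2 product=6
t=12: arr=0 -> substrate=3 bound=2 product=6
t=13: arr=2 -> substrate=3 bound=2 product=8

Answer: 8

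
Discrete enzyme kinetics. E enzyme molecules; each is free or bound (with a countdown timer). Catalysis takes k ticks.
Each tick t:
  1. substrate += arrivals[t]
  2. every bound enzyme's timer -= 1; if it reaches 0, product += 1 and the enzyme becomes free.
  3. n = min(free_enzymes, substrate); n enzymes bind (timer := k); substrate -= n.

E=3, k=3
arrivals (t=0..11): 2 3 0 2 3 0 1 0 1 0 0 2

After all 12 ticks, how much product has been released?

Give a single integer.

t=0: arr=2 -> substrate=0 bound=2 product=0
t=1: arr=3 -> substrate=2 bound=3 product=0
t=2: arr=0 -> substrate=2 bound=3 product=0
t=3: arr=2 -> substrate=2 bound=3 product=2
t=4: arr=3 -> substrate=4 bound=3 product=3
t=5: arr=0 -> substrate=4 bound=3 product=3
t=6: arr=1 -> substrate=3 bound=3 product=5
t=7: arr=0 -> substrate=2 bound=3 product=6
t=8: arr=1 -> substrate=3 bound=3 product=6
t=9: arr=0 -> substrate=1 bound=3 product=8
t=10: arr=0 -> substrate=0 bound=3 product=9
t=11: arr=2 -> substrate=2 bound=3 product=9

Answer: 9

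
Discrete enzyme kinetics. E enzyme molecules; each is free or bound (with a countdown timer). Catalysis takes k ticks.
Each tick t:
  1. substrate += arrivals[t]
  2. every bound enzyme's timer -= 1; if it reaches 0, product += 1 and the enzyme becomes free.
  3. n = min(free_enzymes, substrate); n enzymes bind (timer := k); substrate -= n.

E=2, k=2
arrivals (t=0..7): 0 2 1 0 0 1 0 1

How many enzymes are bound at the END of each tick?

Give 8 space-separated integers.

Answer: 0 2 2 1 1 1 1 1

Derivation:
t=0: arr=0 -> substrate=0 bound=0 product=0
t=1: arr=2 -> substrate=0 bound=2 product=0
t=2: arr=1 -> substrate=1 bound=2 product=0
t=3: arr=0 -> substrate=0 bound=1 product=2
t=4: arr=0 -> substrate=0 bound=1 product=2
t=5: arr=1 -> substrate=0 bound=1 product=3
t=6: arr=0 -> substrate=0 bound=1 product=3
t=7: arr=1 -> substrate=0 bound=1 product=4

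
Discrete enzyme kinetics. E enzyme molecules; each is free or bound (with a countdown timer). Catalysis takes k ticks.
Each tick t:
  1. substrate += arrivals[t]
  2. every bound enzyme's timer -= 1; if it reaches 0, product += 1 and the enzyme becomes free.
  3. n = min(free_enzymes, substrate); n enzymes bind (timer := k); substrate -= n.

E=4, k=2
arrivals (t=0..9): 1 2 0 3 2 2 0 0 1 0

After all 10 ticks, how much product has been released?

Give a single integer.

Answer: 10

Derivation:
t=0: arr=1 -> substrate=0 bound=1 product=0
t=1: arr=2 -> substrate=0 bound=3 product=0
t=2: arr=0 -> substrate=0 bound=2 product=1
t=3: arr=3 -> substrate=0 bound=3 product=3
t=4: arr=2 -> substrate=1 bound=4 product=3
t=5: arr=2 -> substrate=0 bound=4 product=6
t=6: arr=0 -> substrate=0 bound=3 product=7
t=7: arr=0 -> substrate=0 bound=0 product=10
t=8: arr=1 -> substrate=0 bound=1 product=10
t=9: arr=0 -> substrate=0 bound=1 product=10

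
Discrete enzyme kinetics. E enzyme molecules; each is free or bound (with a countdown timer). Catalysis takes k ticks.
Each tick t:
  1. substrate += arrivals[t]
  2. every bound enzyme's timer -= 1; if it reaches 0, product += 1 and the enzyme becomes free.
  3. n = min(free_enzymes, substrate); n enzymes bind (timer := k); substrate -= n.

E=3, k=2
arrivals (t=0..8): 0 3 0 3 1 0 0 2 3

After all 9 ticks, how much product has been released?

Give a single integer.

t=0: arr=0 -> substrate=0 bound=0 product=0
t=1: arr=3 -> substrate=0 bound=3 product=0
t=2: arr=0 -> substrate=0 bound=3 product=0
t=3: arr=3 -> substrate=0 bound=3 product=3
t=4: arr=1 -> substrate=1 bound=3 product=3
t=5: arr=0 -> substrate=0 bound=1 product=6
t=6: arr=0 -> substrate=0 bound=1 product=6
t=7: arr=2 -> substrate=0 bound=2 product=7
t=8: arr=3 -> substrate=2 bound=3 product=7

Answer: 7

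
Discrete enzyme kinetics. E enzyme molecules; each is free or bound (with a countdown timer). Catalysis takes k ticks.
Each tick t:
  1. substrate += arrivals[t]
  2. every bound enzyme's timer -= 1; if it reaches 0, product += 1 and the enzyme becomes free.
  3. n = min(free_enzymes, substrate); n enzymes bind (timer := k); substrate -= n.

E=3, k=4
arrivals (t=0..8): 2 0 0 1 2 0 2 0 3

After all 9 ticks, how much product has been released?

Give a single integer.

t=0: arr=2 -> substrate=0 bound=2 product=0
t=1: arr=0 -> substrate=0 bound=2 product=0
t=2: arr=0 -> substrate=0 bound=2 product=0
t=3: arr=1 -> substrate=0 bound=3 product=0
t=4: arr=2 -> substrate=0 bound=3 product=2
t=5: arr=0 -> substrate=0 bound=3 product=2
t=6: arr=2 -> substrate=2 bound=3 product=2
t=7: arr=0 -> substrate=1 bound=3 product=3
t=8: arr=3 -> substrate=2 bound=3 product=5

Answer: 5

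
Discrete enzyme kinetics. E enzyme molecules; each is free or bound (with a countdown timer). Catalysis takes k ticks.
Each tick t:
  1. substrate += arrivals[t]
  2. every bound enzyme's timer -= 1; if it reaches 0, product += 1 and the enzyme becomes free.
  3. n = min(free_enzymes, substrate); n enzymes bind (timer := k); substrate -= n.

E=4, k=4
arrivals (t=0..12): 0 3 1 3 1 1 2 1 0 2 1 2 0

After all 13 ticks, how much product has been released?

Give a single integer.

t=0: arr=0 -> substrate=0 bound=0 product=0
t=1: arr=3 -> substrate=0 bound=3 product=0
t=2: arr=1 -> substrate=0 bound=4 product=0
t=3: arr=3 -> substrate=3 bound=4 product=0
t=4: arr=1 -> substrate=4 bound=4 product=0
t=5: arr=1 -> substrate=2 bound=4 product=3
t=6: arr=2 -> substrate=3 bound=4 product=4
t=7: arr=1 -> substrate=4 bound=4 product=4
t=8: arr=0 -> substrate=4 bound=4 product=4
t=9: arr=2 -> substrate=3 bound=4 product=7
t=10: arr=1 -> substrate=3 bound=4 product=8
t=11: arr=2 -> substrate=5 bound=4 product=8
t=12: arr=0 -> substrate=5 bound=4 product=8

Answer: 8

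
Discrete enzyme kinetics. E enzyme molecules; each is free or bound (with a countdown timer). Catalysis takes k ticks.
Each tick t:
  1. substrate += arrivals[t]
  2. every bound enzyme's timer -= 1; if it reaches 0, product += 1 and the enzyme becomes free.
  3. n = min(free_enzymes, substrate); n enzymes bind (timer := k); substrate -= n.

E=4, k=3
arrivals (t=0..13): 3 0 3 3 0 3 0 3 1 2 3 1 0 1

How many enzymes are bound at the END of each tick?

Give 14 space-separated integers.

Answer: 3 3 4 4 4 4 4 4 4 4 4 4 4 4

Derivation:
t=0: arr=3 -> substrate=0 bound=3 product=0
t=1: arr=0 -> substrate=0 bound=3 product=0
t=2: arr=3 -> substrate=2 bound=4 product=0
t=3: arr=3 -> substrate=2 bound=4 product=3
t=4: arr=0 -> substrate=2 bound=4 product=3
t=5: arr=3 -> substrate=4 bound=4 product=4
t=6: arr=0 -> substrate=1 bound=4 product=7
t=7: arr=3 -> substrate=4 bound=4 product=7
t=8: arr=1 -> substrate=4 bound=4 product=8
t=9: arr=2 -> substrate=3 bound=4 product=11
t=10: arr=3 -> substrate=6 bound=4 product=11
t=11: arr=1 -> substrate=6 bound=4 product=12
t=12: arr=0 -> substrate=3 bound=4 product=15
t=13: arr=1 -> substrate=4 bound=4 product=15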